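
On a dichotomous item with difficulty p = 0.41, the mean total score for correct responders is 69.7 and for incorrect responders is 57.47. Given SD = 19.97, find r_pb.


q = 1 - p = 0.59
rpb = ((M1 - M0) / SD) * sqrt(p * q)
rpb = ((69.7 - 57.47) / 19.97) * sqrt(0.41 * 0.59)
rpb = 0.3012

0.3012


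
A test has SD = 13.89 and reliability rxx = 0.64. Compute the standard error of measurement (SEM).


SEM = SD * sqrt(1 - rxx)
SEM = 13.89 * sqrt(1 - 0.64)
SEM = 13.89 * sqrt(0.36) = 13.89 * 0.6
SEM = 8.334

8.334


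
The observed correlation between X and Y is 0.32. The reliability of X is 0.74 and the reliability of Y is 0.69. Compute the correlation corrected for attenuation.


r_corrected = rxy / sqrt(rxx * ryy)
= 0.32 / sqrt(0.74 * 0.69)
= 0.32 / sqrt(0.5106)
= 0.32 / 0.714563
r_corrected = 0.4478

0.4478


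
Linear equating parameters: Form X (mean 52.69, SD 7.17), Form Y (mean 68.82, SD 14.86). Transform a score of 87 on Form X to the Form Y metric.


slope = SD_Y / SD_X = 14.86 / 7.17 ~ 2.0725
intercept = mean_Y - slope * mean_X = 68.82 - (14.86 / 7.17) * 52.69 ~ -40.3813
Y = slope * X + intercept. To avoid rounding drift from the rounded slope/intercept, evaluate the equivalent form Y = mean_Y + SD_Y * (X - mean_X) / SD_X at full precision:
Y = 68.82 + 14.86 * (87 - 52.69) / 7.17
Y = 68.82 + 14.86 * 34.31 / 7.17
Y = 68.82 + 509.8466 / 7.17
Y = 68.82 + 71.1083
Y = 139.9283

139.9283


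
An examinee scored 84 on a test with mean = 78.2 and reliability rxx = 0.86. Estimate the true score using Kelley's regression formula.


T_est = rxx * X + (1 - rxx) * mean
T_est = 0.86 * 84 + 0.14 * 78.2
T_est = 72.24 + 10.948
T_est = 83.188

83.188


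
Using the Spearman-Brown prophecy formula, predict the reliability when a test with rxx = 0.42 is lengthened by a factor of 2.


r_new = (n * rxx) / (1 + (n-1) * rxx)
r_new = (2 * 0.42) / (1 + 1 * 0.42)
r_new = 0.84 / 1.42
r_new = 0.5915

0.5915


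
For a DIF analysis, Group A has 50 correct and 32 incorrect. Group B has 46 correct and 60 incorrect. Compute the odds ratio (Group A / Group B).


Odds_A = 50/32 = 1.5625
Odds_B = 46/60 = 0.7667
OR = Odds_A / Odds_B = 1.5625 / 0.7667
Exactly, OR = (50 * 60) / (32 * 46) = 3000 / 1472
OR = 2.038

2.038


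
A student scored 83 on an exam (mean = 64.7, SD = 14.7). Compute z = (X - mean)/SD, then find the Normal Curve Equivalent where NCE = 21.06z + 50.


z = (X - mean) / SD = (83 - 64.7) / 14.7
z = 18.3 / 14.7
z = 1.2449
NCE = NCE = 21.06z + 50
Carry z at full precision (z = 18.3 / 14.7) into the conversion:
NCE = 21.06 * (18.3 / 14.7) + 50 = 385.398 / 14.7 + 50
NCE = 26.2176 + 50
NCE = 76.2176

76.2176


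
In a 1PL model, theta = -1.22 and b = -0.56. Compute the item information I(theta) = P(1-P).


P = 1/(1+exp(-(-1.22--0.56))) = 0.3407
I = P*(1-P) = 0.3407 * 0.6593
I = 0.2246

0.2246


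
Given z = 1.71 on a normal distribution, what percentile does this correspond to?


CDF(z) = 0.5 * (1 + erf(z/sqrt(2)))
erf(1.2092) = 0.9127
CDF = 0.9564
Percentile rank = 0.9564 * 100 = 95.64

95.64


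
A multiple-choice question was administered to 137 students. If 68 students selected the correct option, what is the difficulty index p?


Item difficulty p = number correct / total examinees
p = 68 / 137
p = 0.4964

0.4964


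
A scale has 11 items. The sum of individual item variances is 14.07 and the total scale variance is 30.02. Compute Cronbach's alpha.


alpha = (k/(k-1)) * (1 - sum(si^2)/s_total^2)
= (11/10) * (1 - 14.07/30.02)
alpha = 0.5844

0.5844


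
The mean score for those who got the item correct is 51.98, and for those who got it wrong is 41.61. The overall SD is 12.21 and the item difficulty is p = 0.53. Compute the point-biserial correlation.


q = 1 - p = 0.47
rpb = ((M1 - M0) / SD) * sqrt(p * q)
rpb = ((51.98 - 41.61) / 12.21) * sqrt(0.53 * 0.47)
rpb = 0.4239

0.4239


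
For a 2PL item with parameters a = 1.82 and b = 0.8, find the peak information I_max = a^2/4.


For 2PL, max info at theta = b = 0.8
I_max = a^2 / 4 = 1.82^2 / 4
= 3.3124 / 4
I_max = 0.8281

0.8281


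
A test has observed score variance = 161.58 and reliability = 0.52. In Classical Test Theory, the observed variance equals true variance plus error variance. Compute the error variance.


var_true = rxx * var_obs = 0.52 * 161.58 = 84.0216
var_error = var_obs - var_true
var_error = 161.58 - 84.0216
var_error = 77.5584

77.5584


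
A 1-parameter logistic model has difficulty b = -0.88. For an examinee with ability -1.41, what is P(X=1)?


theta - b = -1.41 - -0.88 = -0.53
exp(-(theta - b)) = exp(0.53) = 1.6989
P = 1 / (1 + 1.6989)
P = 0.3705

0.3705


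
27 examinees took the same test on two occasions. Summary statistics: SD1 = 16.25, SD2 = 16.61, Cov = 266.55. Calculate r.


r = cov(X,Y) / (SD_X * SD_Y)
r = 266.55 / (16.25 * 16.61)
r = 266.55 / 269.9125
r = 0.9875

0.9875


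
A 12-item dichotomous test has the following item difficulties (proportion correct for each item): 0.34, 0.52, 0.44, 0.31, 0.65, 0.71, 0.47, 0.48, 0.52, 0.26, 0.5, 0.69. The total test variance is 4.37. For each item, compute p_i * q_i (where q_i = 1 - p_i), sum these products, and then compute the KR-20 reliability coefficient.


For each item, compute p_i * q_i:
  Item 1: 0.34 * 0.66 = 0.2244
  Item 2: 0.52 * 0.48 = 0.2496
  Item 3: 0.44 * 0.56 = 0.2464
  Item 4: 0.31 * 0.69 = 0.2139
  Item 5: 0.65 * 0.35 = 0.2275
  Item 6: 0.71 * 0.29 = 0.2059
  Item 7: 0.47 * 0.53 = 0.2491
  Item 8: 0.48 * 0.52 = 0.2496
  Item 9: 0.52 * 0.48 = 0.2496
  Item 10: 0.26 * 0.74 = 0.1924
  Item 11: 0.5 * 0.5 = 0.25
  Item 12: 0.69 * 0.31 = 0.2139
Sum(p_i * q_i) = 0.2244 + 0.2496 + 0.2464 + 0.2139 + 0.2275 + 0.2059 + 0.2491 + 0.2496 + 0.2496 + 0.1924 + 0.25 + 0.2139 = 2.7723
KR-20 = (k/(k-1)) * (1 - Sum(p_i*q_i) / Var_total)
= (12/11) * (1 - 2.7723/4.37)
= 1.0909 * 0.3656
KR-20 = 0.3988

0.3988


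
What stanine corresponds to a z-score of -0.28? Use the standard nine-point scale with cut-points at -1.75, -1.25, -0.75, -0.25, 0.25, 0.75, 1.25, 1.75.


Stanine boundaries: [-1.75, -1.25, -0.75, -0.25, 0.25, 0.75, 1.25, 1.75]
z = -0.28
Check each boundary:
  z >= -1.75 -> could be stanine 2
  z >= -1.25 -> could be stanine 3
  z >= -0.75 -> could be stanine 4
  z < -0.25
  z < 0.25
  z < 0.75
  z < 1.25
  z < 1.75
Highest qualifying boundary gives stanine = 4

4


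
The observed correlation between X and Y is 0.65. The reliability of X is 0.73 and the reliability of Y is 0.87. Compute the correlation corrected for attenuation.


r_corrected = rxy / sqrt(rxx * ryy)
= 0.65 / sqrt(0.73 * 0.87)
= 0.65 / sqrt(0.6351)
= 0.65 / 0.796932
r_corrected = 0.8156

0.8156


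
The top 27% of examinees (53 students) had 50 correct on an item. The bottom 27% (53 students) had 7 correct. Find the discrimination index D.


p_upper = 50/53 = 0.9434
p_lower = 7/53 = 0.1321
D = 0.9434 - 0.1321 = 0.8113

0.8113


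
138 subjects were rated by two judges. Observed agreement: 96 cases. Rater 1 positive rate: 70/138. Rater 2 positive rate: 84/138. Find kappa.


P_o = 96/138 = 0.695652
P_e = (70*84 + 68*54) / 19044 = 0.501575
kappa = (P_o - P_e) / (1 - P_e)
kappa = (0.695652 - 0.501575) / (1 - 0.501575)
kappa = 0.3894

0.3894


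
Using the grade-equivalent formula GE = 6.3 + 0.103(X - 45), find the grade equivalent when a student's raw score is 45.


raw - median = 45 - 45 = 0
slope * diff = 0.103 * 0 = 0.0
GE = 6.3 + 0.0
GE = 6.3

6.3


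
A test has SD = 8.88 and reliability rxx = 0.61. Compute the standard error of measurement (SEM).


SEM = SD * sqrt(1 - rxx)
SEM = 8.88 * sqrt(1 - 0.61)
SEM = 8.88 * sqrt(0.39) = 8.88 * 0.6245
SEM = 5.5456

5.5456


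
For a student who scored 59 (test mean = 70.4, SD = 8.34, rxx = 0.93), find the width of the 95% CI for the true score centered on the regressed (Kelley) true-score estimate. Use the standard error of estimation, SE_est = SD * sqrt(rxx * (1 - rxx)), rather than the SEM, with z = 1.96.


True score estimate = 0.93*59 + 0.07*70.4 = 59.798
SE_est = SD * sqrt(rxx * (1 - rxx)) = 8.34 * sqrt(0.93 * 0.07) = 8.34 * sqrt(0.0651) = 2.127926
CI = T_est +/- z * SE_est, so width = 2 * z * SE_est = 2 * 1.96 * 2.127926
Width = 8.3415

8.3415


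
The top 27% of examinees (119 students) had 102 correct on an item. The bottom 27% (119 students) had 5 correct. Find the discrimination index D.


p_upper = 102/119 = 0.8571
p_lower = 5/119 = 0.042
D = 0.8571 - 0.042 = 0.8151

0.8151


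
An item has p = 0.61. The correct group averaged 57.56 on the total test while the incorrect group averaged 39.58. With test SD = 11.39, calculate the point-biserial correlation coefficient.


q = 1 - p = 0.39
rpb = ((M1 - M0) / SD) * sqrt(p * q)
rpb = ((57.56 - 39.58) / 11.39) * sqrt(0.61 * 0.39)
rpb = 0.77

0.77


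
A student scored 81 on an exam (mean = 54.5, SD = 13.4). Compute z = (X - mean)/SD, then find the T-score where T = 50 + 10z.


z = (X - mean) / SD = (81 - 54.5) / 13.4
z = 26.5 / 13.4
z = 1.9776
T-score = T = 50 + 10z
Carry z at full precision (z = 26.5 / 13.4) into the conversion:
T-score = 50 + 10 * (26.5 / 13.4) = 50 + 265 / 13.4
T-score = 50 + 19.7761
T-score = 69.7761

69.7761


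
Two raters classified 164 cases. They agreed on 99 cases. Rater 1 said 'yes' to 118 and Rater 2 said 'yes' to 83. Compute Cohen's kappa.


P_o = 99/164 = 0.603659
P_e = (118*83 + 46*81) / 26896 = 0.502677
kappa = (P_o - P_e) / (1 - P_e)
kappa = (0.603659 - 0.502677) / (1 - 0.502677)
kappa = 0.2031

0.2031


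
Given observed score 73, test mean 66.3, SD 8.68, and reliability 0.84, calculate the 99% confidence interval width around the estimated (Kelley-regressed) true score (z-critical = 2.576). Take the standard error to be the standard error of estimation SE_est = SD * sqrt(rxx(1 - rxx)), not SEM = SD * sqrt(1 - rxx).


True score estimate = 0.84*73 + 0.16*66.3 = 71.928
SE_est = SD * sqrt(rxx * (1 - rxx)) = 8.68 * sqrt(0.84 * 0.16) = 8.68 * sqrt(0.1344) = 3.182141
CI = T_est +/- z * SE_est, so width = 2 * z * SE_est = 2 * 2.576 * 3.182141
Width = 16.3944

16.3944


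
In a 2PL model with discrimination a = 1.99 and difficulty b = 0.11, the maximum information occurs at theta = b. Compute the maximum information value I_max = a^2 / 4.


For 2PL, max info at theta = b = 0.11
I_max = a^2 / 4 = 1.99^2 / 4
= 3.9601 / 4
I_max = 0.99

0.99


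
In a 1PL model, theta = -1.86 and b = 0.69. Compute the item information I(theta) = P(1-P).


P = 1/(1+exp(-(-1.86-0.69))) = 0.0724
I = P*(1-P) = 0.0724 * 0.9276
I = 0.0672

0.0672


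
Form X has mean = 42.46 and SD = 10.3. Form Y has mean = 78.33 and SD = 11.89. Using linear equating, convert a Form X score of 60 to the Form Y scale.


slope = SD_Y / SD_X = 11.89 / 10.3 ~ 1.1544
intercept = mean_Y - slope * mean_X = 78.33 - (11.89 / 10.3) * 42.46 ~ 29.3155
Y = slope * X + intercept. To avoid rounding drift from the rounded slope/intercept, evaluate the equivalent form Y = mean_Y + SD_Y * (X - mean_X) / SD_X at full precision:
Y = 78.33 + 11.89 * (60 - 42.46) / 10.3
Y = 78.33 + 11.89 * 17.54 / 10.3
Y = 78.33 + 208.5506 / 10.3
Y = 78.33 + 20.2476
Y = 98.5776

98.5776


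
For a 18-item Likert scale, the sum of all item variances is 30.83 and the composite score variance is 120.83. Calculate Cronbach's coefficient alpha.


alpha = (k/(k-1)) * (1 - sum(si^2)/s_total^2)
= (18/17) * (1 - 30.83/120.83)
alpha = 0.7887

0.7887


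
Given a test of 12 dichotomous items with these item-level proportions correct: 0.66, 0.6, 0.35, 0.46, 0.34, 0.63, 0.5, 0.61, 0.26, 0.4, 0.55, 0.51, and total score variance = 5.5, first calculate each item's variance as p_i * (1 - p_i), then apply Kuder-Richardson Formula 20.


For each item, compute p_i * q_i:
  Item 1: 0.66 * 0.34 = 0.2244
  Item 2: 0.6 * 0.4 = 0.24
  Item 3: 0.35 * 0.65 = 0.2275
  Item 4: 0.46 * 0.54 = 0.2484
  Item 5: 0.34 * 0.66 = 0.2244
  Item 6: 0.63 * 0.37 = 0.2331
  Item 7: 0.5 * 0.5 = 0.25
  Item 8: 0.61 * 0.39 = 0.2379
  Item 9: 0.26 * 0.74 = 0.1924
  Item 10: 0.4 * 0.6 = 0.24
  Item 11: 0.55 * 0.45 = 0.2475
  Item 12: 0.51 * 0.49 = 0.2499
Sum(p_i * q_i) = 0.2244 + 0.24 + 0.2275 + 0.2484 + 0.2244 + 0.2331 + 0.25 + 0.2379 + 0.1924 + 0.24 + 0.2475 + 0.2499 = 2.8155
KR-20 = (k/(k-1)) * (1 - Sum(p_i*q_i) / Var_total)
= (12/11) * (1 - 2.8155/5.5)
= 1.0909 * 0.4881
KR-20 = 0.5325

0.5325


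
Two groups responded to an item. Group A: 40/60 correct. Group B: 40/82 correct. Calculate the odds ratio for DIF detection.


Odds_A = 40/20 = 2.0
Odds_B = 40/42 = 0.9524
OR = Odds_A / Odds_B = 2.0 / 0.9524
Exactly, OR = (40 * 42) / (20 * 40) = 1680 / 800
OR = 2.1

2.1


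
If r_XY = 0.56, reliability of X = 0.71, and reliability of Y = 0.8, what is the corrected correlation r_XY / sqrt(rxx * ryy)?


r_corrected = rxy / sqrt(rxx * ryy)
= 0.56 / sqrt(0.71 * 0.8)
= 0.56 / sqrt(0.568)
= 0.56 / 0.753658
r_corrected = 0.743

0.743


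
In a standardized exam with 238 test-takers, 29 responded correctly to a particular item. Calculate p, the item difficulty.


Item difficulty p = number correct / total examinees
p = 29 / 238
p = 0.1218

0.1218


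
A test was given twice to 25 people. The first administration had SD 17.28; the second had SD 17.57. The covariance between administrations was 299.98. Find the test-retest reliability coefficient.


r = cov(X,Y) / (SD_X * SD_Y)
r = 299.98 / (17.28 * 17.57)
r = 299.98 / 303.6096
r = 0.988

0.988


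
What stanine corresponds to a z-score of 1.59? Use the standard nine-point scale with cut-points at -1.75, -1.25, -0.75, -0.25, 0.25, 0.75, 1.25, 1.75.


Stanine boundaries: [-1.75, -1.25, -0.75, -0.25, 0.25, 0.75, 1.25, 1.75]
z = 1.59
Check each boundary:
  z >= -1.75 -> could be stanine 2
  z >= -1.25 -> could be stanine 3
  z >= -0.75 -> could be stanine 4
  z >= -0.25 -> could be stanine 5
  z >= 0.25 -> could be stanine 6
  z >= 0.75 -> could be stanine 7
  z >= 1.25 -> could be stanine 8
  z < 1.75
Highest qualifying boundary gives stanine = 8

8


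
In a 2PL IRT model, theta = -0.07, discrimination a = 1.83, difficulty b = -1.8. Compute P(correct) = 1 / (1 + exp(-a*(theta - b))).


a*(theta - b) = 1.83 * (-0.07 - -1.8) = 3.1659
exp(-3.1659) = 0.0422
P = 1 / (1 + 0.0422)
P = 0.9595

0.9595


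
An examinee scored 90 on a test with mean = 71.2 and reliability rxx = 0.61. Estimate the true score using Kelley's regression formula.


T_est = rxx * X + (1 - rxx) * mean
T_est = 0.61 * 90 + 0.39 * 71.2
T_est = 54.9 + 27.768
T_est = 82.668

82.668


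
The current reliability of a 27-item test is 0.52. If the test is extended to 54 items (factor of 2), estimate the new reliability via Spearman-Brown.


r_new = (n * rxx) / (1 + (n-1) * rxx)
r_new = (2 * 0.52) / (1 + 1 * 0.52)
r_new = 1.04 / 1.52
r_new = 0.6842

0.6842


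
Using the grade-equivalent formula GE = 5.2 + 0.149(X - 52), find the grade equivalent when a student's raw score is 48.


raw - median = 48 - 52 = -4
slope * diff = 0.149 * -4 = -0.596
GE = 5.2 + -0.596
GE = 4.604

4.604


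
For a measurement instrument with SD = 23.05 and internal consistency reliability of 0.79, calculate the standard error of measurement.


SEM = SD * sqrt(1 - rxx)
SEM = 23.05 * sqrt(1 - 0.79)
SEM = 23.05 * sqrt(0.21) = 23.05 * 0.458258
SEM = 10.5628

10.5628


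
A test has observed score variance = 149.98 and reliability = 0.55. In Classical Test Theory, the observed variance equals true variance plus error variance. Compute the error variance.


var_true = rxx * var_obs = 0.55 * 149.98 = 82.489
var_error = var_obs - var_true
var_error = 149.98 - 82.489
var_error = 67.491

67.491


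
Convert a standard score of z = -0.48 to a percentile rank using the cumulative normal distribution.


CDF(z) = 0.5 * (1 + erf(z/sqrt(2)))
erf(-0.3394) = -0.3688
CDF = 0.3156
Percentile rank = 0.3156 * 100 = 31.56

31.56


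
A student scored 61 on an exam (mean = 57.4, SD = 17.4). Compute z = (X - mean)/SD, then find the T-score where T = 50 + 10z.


z = (X - mean) / SD = (61 - 57.4) / 17.4
z = 3.6 / 17.4
z = 0.2069
T-score = T = 50 + 10z
Carry z at full precision (z = 3.6 / 17.4) into the conversion:
T-score = 50 + 10 * (3.6 / 17.4) = 50 + 36 / 17.4
T-score = 50 + 2.069
T-score = 52.069

52.069


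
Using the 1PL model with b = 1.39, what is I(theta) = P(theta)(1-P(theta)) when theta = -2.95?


P = 1/(1+exp(-(-2.95-1.39))) = 0.0129
I = P*(1-P) = 0.0129 * 0.9871
I = 0.0127

0.0127


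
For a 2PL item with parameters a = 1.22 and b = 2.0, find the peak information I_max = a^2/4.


For 2PL, max info at theta = b = 2.0
I_max = a^2 / 4 = 1.22^2 / 4
= 1.4884 / 4
I_max = 0.3721

0.3721


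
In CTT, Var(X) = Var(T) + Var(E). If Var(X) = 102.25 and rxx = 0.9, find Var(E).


var_true = rxx * var_obs = 0.9 * 102.25 = 92.025
var_error = var_obs - var_true
var_error = 102.25 - 92.025
var_error = 10.225

10.225


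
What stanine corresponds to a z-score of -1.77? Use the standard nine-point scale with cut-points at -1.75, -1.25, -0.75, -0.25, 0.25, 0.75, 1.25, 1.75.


Stanine boundaries: [-1.75, -1.25, -0.75, -0.25, 0.25, 0.75, 1.25, 1.75]
z = -1.77
Check each boundary:
  z < -1.75
  z < -1.25
  z < -0.75
  z < -0.25
  z < 0.25
  z < 0.75
  z < 1.25
  z < 1.75
Highest qualifying boundary gives stanine = 1

1


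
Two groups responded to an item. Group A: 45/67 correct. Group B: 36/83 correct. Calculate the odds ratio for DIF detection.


Odds_A = 45/22 = 2.0455
Odds_B = 36/47 = 0.766
OR = Odds_A / Odds_B = 2.0455 / 0.766
Exactly, OR = (45 * 47) / (22 * 36) = 2115 / 792
OR = 2.6705

2.6705


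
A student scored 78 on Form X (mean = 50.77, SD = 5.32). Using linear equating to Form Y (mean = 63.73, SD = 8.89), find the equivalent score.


slope = SD_Y / SD_X = 8.89 / 5.32 ~ 1.6711
intercept = mean_Y - slope * mean_X = 63.73 - (8.89 / 5.32) * 50.77 ~ -21.1093
Y = slope * X + intercept. To avoid rounding drift from the rounded slope/intercept, evaluate the equivalent form Y = mean_Y + SD_Y * (X - mean_X) / SD_X at full precision:
Y = 63.73 + 8.89 * (78 - 50.77) / 5.32
Y = 63.73 + 8.89 * 27.23 / 5.32
Y = 63.73 + 242.0747 / 5.32
Y = 63.73 + 45.5028
Y = 109.2328

109.2328


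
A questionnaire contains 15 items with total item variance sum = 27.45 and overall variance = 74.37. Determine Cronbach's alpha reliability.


alpha = (k/(k-1)) * (1 - sum(si^2)/s_total^2)
= (15/14) * (1 - 27.45/74.37)
alpha = 0.676

0.676


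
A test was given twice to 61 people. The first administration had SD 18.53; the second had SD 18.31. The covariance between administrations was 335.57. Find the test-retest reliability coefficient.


r = cov(X,Y) / (SD_X * SD_Y)
r = 335.57 / (18.53 * 18.31)
r = 335.57 / 339.2843
r = 0.9891

0.9891


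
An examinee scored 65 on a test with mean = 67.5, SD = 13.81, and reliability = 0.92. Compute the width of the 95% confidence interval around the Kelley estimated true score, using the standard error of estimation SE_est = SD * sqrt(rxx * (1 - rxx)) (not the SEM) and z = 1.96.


True score estimate = 0.92*65 + 0.08*67.5 = 65.2
SE_est = SD * sqrt(rxx * (1 - rxx)) = 13.81 * sqrt(0.92 * 0.08) = 13.81 * sqrt(0.0736) = 3.746559
CI = T_est +/- z * SE_est, so width = 2 * z * SE_est = 2 * 1.96 * 3.746559
Width = 14.6865

14.6865


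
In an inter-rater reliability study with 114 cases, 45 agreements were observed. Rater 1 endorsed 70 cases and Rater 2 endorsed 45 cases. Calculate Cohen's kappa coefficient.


P_o = 45/114 = 0.394737
P_e = (70*45 + 44*69) / 12996 = 0.475993
kappa = (P_o - P_e) / (1 - P_e)
kappa = (0.394737 - 0.475993) / (1 - 0.475993)
kappa = -0.1551

-0.1551


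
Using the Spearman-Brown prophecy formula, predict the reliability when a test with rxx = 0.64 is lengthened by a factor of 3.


r_new = (n * rxx) / (1 + (n-1) * rxx)
r_new = (3 * 0.64) / (1 + 2 * 0.64)
r_new = 1.92 / 2.28
r_new = 0.8421

0.8421


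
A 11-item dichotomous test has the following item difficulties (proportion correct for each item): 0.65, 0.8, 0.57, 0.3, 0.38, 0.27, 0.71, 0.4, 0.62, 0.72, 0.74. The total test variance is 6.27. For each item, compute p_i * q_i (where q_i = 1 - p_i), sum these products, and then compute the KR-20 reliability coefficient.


For each item, compute p_i * q_i:
  Item 1: 0.65 * 0.35 = 0.2275
  Item 2: 0.8 * 0.2 = 0.16
  Item 3: 0.57 * 0.43 = 0.2451
  Item 4: 0.3 * 0.7 = 0.21
  Item 5: 0.38 * 0.62 = 0.2356
  Item 6: 0.27 * 0.73 = 0.1971
  Item 7: 0.71 * 0.29 = 0.2059
  Item 8: 0.4 * 0.6 = 0.24
  Item 9: 0.62 * 0.38 = 0.2356
  Item 10: 0.72 * 0.28 = 0.2016
  Item 11: 0.74 * 0.26 = 0.1924
Sum(p_i * q_i) = 0.2275 + 0.16 + 0.2451 + 0.21 + 0.2356 + 0.1971 + 0.2059 + 0.24 + 0.2356 + 0.2016 + 0.1924 = 2.3508
KR-20 = (k/(k-1)) * (1 - Sum(p_i*q_i) / Var_total)
= (11/10) * (1 - 2.3508/6.27)
= 1.1 * 0.6251
KR-20 = 0.6876

0.6876


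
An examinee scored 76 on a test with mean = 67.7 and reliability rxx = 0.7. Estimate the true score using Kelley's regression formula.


T_est = rxx * X + (1 - rxx) * mean
T_est = 0.7 * 76 + 0.3 * 67.7
T_est = 53.2 + 20.31
T_est = 73.51

73.51


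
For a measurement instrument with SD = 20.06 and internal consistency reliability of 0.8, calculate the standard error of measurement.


SEM = SD * sqrt(1 - rxx)
SEM = 20.06 * sqrt(1 - 0.8)
SEM = 20.06 * sqrt(0.2) = 20.06 * 0.447214
SEM = 8.9711

8.9711


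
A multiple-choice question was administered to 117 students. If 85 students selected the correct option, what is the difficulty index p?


Item difficulty p = number correct / total examinees
p = 85 / 117
p = 0.7265

0.7265


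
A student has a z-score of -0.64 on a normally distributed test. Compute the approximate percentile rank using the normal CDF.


CDF(z) = 0.5 * (1 + erf(z/sqrt(2)))
erf(-0.4525) = -0.4778
CDF = 0.2611
Percentile rank = 0.2611 * 100 = 26.11

26.11


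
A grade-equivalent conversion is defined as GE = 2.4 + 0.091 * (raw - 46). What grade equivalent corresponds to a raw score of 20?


raw - median = 20 - 46 = -26
slope * diff = 0.091 * -26 = -2.366
GE = 2.4 + -2.366
GE = 0.034

0.034


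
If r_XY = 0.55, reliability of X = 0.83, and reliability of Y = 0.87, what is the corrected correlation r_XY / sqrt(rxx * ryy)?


r_corrected = rxy / sqrt(rxx * ryy)
= 0.55 / sqrt(0.83 * 0.87)
= 0.55 / sqrt(0.7221)
= 0.55 / 0.849765
r_corrected = 0.6472

0.6472


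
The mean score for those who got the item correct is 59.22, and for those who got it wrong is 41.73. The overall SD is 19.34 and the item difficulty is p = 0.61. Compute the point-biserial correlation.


q = 1 - p = 0.39
rpb = ((M1 - M0) / SD) * sqrt(p * q)
rpb = ((59.22 - 41.73) / 19.34) * sqrt(0.61 * 0.39)
rpb = 0.4411

0.4411


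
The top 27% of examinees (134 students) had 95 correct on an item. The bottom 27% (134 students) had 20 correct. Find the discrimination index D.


p_upper = 95/134 = 0.709
p_lower = 20/134 = 0.1493
D = 0.709 - 0.1493 = 0.5597

0.5597


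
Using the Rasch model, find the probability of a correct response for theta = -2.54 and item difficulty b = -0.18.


theta - b = -2.54 - -0.18 = -2.36
exp(-(theta - b)) = exp(2.36) = 10.591
P = 1 / (1 + 10.591)
P = 0.0863

0.0863


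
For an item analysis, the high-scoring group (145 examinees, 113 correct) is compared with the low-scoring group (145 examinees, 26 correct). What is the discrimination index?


p_upper = 113/145 = 0.7793
p_lower = 26/145 = 0.1793
D = 0.7793 - 0.1793 = 0.6

0.6


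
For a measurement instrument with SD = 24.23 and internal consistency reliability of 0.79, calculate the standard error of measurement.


SEM = SD * sqrt(1 - rxx)
SEM = 24.23 * sqrt(1 - 0.79)
SEM = 24.23 * sqrt(0.21) = 24.23 * 0.458258
SEM = 11.1036

11.1036


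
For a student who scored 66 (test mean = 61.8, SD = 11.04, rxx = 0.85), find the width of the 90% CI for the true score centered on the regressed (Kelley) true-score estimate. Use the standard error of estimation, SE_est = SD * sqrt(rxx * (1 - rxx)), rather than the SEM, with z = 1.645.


True score estimate = 0.85*66 + 0.15*61.8 = 65.37
SE_est = SD * sqrt(rxx * (1 - rxx)) = 11.04 * sqrt(0.85 * 0.15) = 11.04 * sqrt(0.1275) = 3.942068
CI = T_est +/- z * SE_est, so width = 2 * z * SE_est = 2 * 1.645 * 3.942068
Width = 12.9694

12.9694


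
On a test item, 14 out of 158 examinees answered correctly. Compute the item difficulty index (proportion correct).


Item difficulty p = number correct / total examinees
p = 14 / 158
p = 0.0886

0.0886


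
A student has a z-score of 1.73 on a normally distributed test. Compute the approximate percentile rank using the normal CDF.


CDF(z) = 0.5 * (1 + erf(z/sqrt(2)))
erf(1.2233) = 0.9164
CDF = 0.9582
Percentile rank = 0.9582 * 100 = 95.82

95.82


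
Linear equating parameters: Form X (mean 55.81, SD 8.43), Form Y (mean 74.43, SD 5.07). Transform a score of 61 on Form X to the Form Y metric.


slope = SD_Y / SD_X = 5.07 / 8.43 ~ 0.6014
intercept = mean_Y - slope * mean_X = 74.43 - (5.07 / 8.43) * 55.81 ~ 40.8646
Y = slope * X + intercept. To avoid rounding drift from the rounded slope/intercept, evaluate the equivalent form Y = mean_Y + SD_Y * (X - mean_X) / SD_X at full precision:
Y = 74.43 + 5.07 * (61 - 55.81) / 8.43
Y = 74.43 + 5.07 * 5.19 / 8.43
Y = 74.43 + 26.3133 / 8.43
Y = 74.43 + 3.1214
Y = 77.5514

77.5514


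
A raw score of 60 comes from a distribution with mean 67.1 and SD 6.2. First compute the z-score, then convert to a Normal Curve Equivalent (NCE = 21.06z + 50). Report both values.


z = (X - mean) / SD = (60 - 67.1) / 6.2
z = -7.1 / 6.2
z = -1.1452
NCE = NCE = 21.06z + 50
Carry z at full precision (z = -7.1 / 6.2) into the conversion:
NCE = 21.06 * (-7.1 / 6.2) + 50 = -149.526 / 6.2 + 50
NCE = -24.1171 + 50
NCE = 25.8829

25.8829


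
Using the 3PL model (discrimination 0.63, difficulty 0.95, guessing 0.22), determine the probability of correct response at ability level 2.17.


logit = 0.63*(2.17 - 0.95) = 0.7686
P* = 1/(1 + exp(-0.7686)) = 0.6832
P = 0.22 + (1 - 0.22) * 0.6832
P = 0.7529

0.7529


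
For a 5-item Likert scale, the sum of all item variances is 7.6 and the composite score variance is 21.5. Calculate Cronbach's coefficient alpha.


alpha = (k/(k-1)) * (1 - sum(si^2)/s_total^2)
= (5/4) * (1 - 7.6/21.5)
alpha = 0.8081

0.8081


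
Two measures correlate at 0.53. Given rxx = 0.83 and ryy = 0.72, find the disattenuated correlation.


r_corrected = rxy / sqrt(rxx * ryy)
= 0.53 / sqrt(0.83 * 0.72)
= 0.53 / sqrt(0.5976)
= 0.53 / 0.773046
r_corrected = 0.6856

0.6856


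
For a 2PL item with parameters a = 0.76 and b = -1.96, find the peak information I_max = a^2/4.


For 2PL, max info at theta = b = -1.96
I_max = a^2 / 4 = 0.76^2 / 4
= 0.5776 / 4
I_max = 0.1444

0.1444


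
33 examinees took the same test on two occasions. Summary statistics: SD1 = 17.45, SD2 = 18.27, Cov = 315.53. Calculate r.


r = cov(X,Y) / (SD_X * SD_Y)
r = 315.53 / (17.45 * 18.27)
r = 315.53 / 318.8115
r = 0.9897

0.9897


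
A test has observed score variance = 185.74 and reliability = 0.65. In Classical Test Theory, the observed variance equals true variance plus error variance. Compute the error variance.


var_true = rxx * var_obs = 0.65 * 185.74 = 120.731
var_error = var_obs - var_true
var_error = 185.74 - 120.731
var_error = 65.009

65.009


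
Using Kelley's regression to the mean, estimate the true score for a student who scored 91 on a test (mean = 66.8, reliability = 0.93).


T_est = rxx * X + (1 - rxx) * mean
T_est = 0.93 * 91 + 0.07 * 66.8
T_est = 84.63 + 4.676
T_est = 89.306

89.306


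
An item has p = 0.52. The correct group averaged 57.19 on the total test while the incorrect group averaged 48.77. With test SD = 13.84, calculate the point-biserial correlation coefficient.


q = 1 - p = 0.48
rpb = ((M1 - M0) / SD) * sqrt(p * q)
rpb = ((57.19 - 48.77) / 13.84) * sqrt(0.52 * 0.48)
rpb = 0.3039

0.3039


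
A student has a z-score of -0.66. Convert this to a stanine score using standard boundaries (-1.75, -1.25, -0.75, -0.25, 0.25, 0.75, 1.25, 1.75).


Stanine boundaries: [-1.75, -1.25, -0.75, -0.25, 0.25, 0.75, 1.25, 1.75]
z = -0.66
Check each boundary:
  z >= -1.75 -> could be stanine 2
  z >= -1.25 -> could be stanine 3
  z >= -0.75 -> could be stanine 4
  z < -0.25
  z < 0.25
  z < 0.75
  z < 1.25
  z < 1.75
Highest qualifying boundary gives stanine = 4

4


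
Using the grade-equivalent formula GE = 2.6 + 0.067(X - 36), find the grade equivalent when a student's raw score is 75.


raw - median = 75 - 36 = 39
slope * diff = 0.067 * 39 = 2.613
GE = 2.6 + 2.613
GE = 5.213

5.213


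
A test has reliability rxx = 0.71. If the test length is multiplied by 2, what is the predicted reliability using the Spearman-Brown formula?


r_new = (n * rxx) / (1 + (n-1) * rxx)
r_new = (2 * 0.71) / (1 + 1 * 0.71)
r_new = 1.42 / 1.71
r_new = 0.8304

0.8304


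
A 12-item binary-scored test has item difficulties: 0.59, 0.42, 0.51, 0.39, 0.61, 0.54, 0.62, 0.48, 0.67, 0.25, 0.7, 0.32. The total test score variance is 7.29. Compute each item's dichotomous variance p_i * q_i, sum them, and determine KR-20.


For each item, compute p_i * q_i:
  Item 1: 0.59 * 0.41 = 0.2419
  Item 2: 0.42 * 0.58 = 0.2436
  Item 3: 0.51 * 0.49 = 0.2499
  Item 4: 0.39 * 0.61 = 0.2379
  Item 5: 0.61 * 0.39 = 0.2379
  Item 6: 0.54 * 0.46 = 0.2484
  Item 7: 0.62 * 0.38 = 0.2356
  Item 8: 0.48 * 0.52 = 0.2496
  Item 9: 0.67 * 0.33 = 0.2211
  Item 10: 0.25 * 0.75 = 0.1875
  Item 11: 0.7 * 0.3 = 0.21
  Item 12: 0.32 * 0.68 = 0.2176
Sum(p_i * q_i) = 0.2419 + 0.2436 + 0.2499 + 0.2379 + 0.2379 + 0.2484 + 0.2356 + 0.2496 + 0.2211 + 0.1875 + 0.21 + 0.2176 = 2.781
KR-20 = (k/(k-1)) * (1 - Sum(p_i*q_i) / Var_total)
= (12/11) * (1 - 2.781/7.29)
= 1.0909 * 0.6185
KR-20 = 0.6747

0.6747


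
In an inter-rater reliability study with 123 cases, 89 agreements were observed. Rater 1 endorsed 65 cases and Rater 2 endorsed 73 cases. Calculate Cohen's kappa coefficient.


P_o = 89/123 = 0.723577
P_e = (65*73 + 58*50) / 15129 = 0.505321
kappa = (P_o - P_e) / (1 - P_e)
kappa = (0.723577 - 0.505321) / (1 - 0.505321)
kappa = 0.4412

0.4412


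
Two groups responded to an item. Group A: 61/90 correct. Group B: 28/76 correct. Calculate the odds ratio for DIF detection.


Odds_A = 61/29 = 2.1034
Odds_B = 28/48 = 0.5833
OR = Odds_A / Odds_B = 2.1034 / 0.5833
Exactly, OR = (61 * 48) / (29 * 28) = 2928 / 812
OR = 3.6059

3.6059


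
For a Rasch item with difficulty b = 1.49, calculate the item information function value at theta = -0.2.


P = 1/(1+exp(-(-0.2-1.49))) = 0.1558
I = P*(1-P) = 0.1558 * 0.8442
I = 0.1315

0.1315


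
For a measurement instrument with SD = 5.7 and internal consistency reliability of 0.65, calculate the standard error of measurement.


SEM = SD * sqrt(1 - rxx)
SEM = 5.7 * sqrt(1 - 0.65)
SEM = 5.7 * sqrt(0.35) = 5.7 * 0.591608
SEM = 3.3722

3.3722


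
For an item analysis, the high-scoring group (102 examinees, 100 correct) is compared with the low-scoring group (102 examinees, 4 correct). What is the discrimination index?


p_upper = 100/102 = 0.9804
p_lower = 4/102 = 0.0392
D = 0.9804 - 0.0392 = 0.9412

0.9412


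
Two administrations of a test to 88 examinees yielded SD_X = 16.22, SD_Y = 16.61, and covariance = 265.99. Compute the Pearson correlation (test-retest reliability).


r = cov(X,Y) / (SD_X * SD_Y)
r = 265.99 / (16.22 * 16.61)
r = 265.99 / 269.4142
r = 0.9873

0.9873


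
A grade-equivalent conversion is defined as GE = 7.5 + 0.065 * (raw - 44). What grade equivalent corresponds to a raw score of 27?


raw - median = 27 - 44 = -17
slope * diff = 0.065 * -17 = -1.105
GE = 7.5 + -1.105
GE = 6.395

6.395


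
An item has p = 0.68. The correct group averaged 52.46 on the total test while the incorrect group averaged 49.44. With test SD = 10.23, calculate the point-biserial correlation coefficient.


q = 1 - p = 0.32
rpb = ((M1 - M0) / SD) * sqrt(p * q)
rpb = ((52.46 - 49.44) / 10.23) * sqrt(0.68 * 0.32)
rpb = 0.1377

0.1377


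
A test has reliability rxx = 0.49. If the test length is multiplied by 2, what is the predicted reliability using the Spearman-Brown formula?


r_new = (n * rxx) / (1 + (n-1) * rxx)
r_new = (2 * 0.49) / (1 + 1 * 0.49)
r_new = 0.98 / 1.49
r_new = 0.6577

0.6577


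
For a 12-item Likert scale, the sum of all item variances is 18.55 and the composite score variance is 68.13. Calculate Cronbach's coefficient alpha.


alpha = (k/(k-1)) * (1 - sum(si^2)/s_total^2)
= (12/11) * (1 - 18.55/68.13)
alpha = 0.7939

0.7939


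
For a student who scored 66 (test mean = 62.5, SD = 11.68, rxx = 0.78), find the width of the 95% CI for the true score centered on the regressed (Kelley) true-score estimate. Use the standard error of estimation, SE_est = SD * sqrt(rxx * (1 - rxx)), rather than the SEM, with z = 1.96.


True score estimate = 0.78*66 + 0.22*62.5 = 65.23
SE_est = SD * sqrt(rxx * (1 - rxx)) = 11.68 * sqrt(0.78 * 0.22) = 11.68 * sqrt(0.1716) = 4.838397
CI = T_est +/- z * SE_est, so width = 2 * z * SE_est = 2 * 1.96 * 4.838397
Width = 18.9665

18.9665


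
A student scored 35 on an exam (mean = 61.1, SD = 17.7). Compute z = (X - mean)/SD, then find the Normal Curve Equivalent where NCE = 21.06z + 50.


z = (X - mean) / SD = (35 - 61.1) / 17.7
z = -26.1 / 17.7
z = -1.4746
NCE = NCE = 21.06z + 50
Carry z at full precision (z = -26.1 / 17.7) into the conversion:
NCE = 21.06 * (-26.1 / 17.7) + 50 = -549.666 / 17.7 + 50
NCE = -31.0546 + 50
NCE = 18.9454

18.9454


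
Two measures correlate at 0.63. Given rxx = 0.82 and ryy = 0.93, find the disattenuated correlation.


r_corrected = rxy / sqrt(rxx * ryy)
= 0.63 / sqrt(0.82 * 0.93)
= 0.63 / sqrt(0.7626)
= 0.63 / 0.87327
r_corrected = 0.7214

0.7214


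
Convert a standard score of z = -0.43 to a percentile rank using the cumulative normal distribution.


CDF(z) = 0.5 * (1 + erf(z/sqrt(2)))
erf(-0.3041) = -0.3328
CDF = 0.3336
Percentile rank = 0.3336 * 100 = 33.36

33.36


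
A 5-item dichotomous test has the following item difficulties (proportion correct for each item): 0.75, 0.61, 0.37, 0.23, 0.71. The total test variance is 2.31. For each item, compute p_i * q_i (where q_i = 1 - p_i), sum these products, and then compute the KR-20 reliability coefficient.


For each item, compute p_i * q_i:
  Item 1: 0.75 * 0.25 = 0.1875
  Item 2: 0.61 * 0.39 = 0.2379
  Item 3: 0.37 * 0.63 = 0.2331
  Item 4: 0.23 * 0.77 = 0.1771
  Item 5: 0.71 * 0.29 = 0.2059
Sum(p_i * q_i) = 0.1875 + 0.2379 + 0.2331 + 0.1771 + 0.2059 = 1.0415
KR-20 = (k/(k-1)) * (1 - Sum(p_i*q_i) / Var_total)
= (5/4) * (1 - 1.0415/2.31)
= 1.25 * 0.5491
KR-20 = 0.6864

0.6864


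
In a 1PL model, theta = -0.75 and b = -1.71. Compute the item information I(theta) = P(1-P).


P = 1/(1+exp(-(-0.75--1.71))) = 0.7231
I = P*(1-P) = 0.7231 * 0.2769
I = 0.2002

0.2002


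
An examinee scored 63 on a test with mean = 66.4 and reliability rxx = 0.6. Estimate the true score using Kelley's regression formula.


T_est = rxx * X + (1 - rxx) * mean
T_est = 0.6 * 63 + 0.4 * 66.4
T_est = 37.8 + 26.56
T_est = 64.36

64.36


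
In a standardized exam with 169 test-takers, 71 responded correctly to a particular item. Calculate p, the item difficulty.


Item difficulty p = number correct / total examinees
p = 71 / 169
p = 0.4201

0.4201


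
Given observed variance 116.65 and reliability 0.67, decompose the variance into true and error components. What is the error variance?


var_true = rxx * var_obs = 0.67 * 116.65 = 78.1555
var_error = var_obs - var_true
var_error = 116.65 - 78.1555
var_error = 38.4945

38.4945


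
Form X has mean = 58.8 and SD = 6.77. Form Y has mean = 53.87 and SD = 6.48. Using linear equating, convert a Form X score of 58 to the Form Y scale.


slope = SD_Y / SD_X = 6.48 / 6.77 ~ 0.9572
intercept = mean_Y - slope * mean_X = 53.87 - (6.48 / 6.77) * 58.8 ~ -2.4112
Y = slope * X + intercept. To avoid rounding drift from the rounded slope/intercept, evaluate the equivalent form Y = mean_Y + SD_Y * (X - mean_X) / SD_X at full precision:
Y = 53.87 + 6.48 * (58 - 58.8) / 6.77
Y = 53.87 - 6.48 * 0.8 / 6.77
Y = 53.87 - 5.184 / 6.77
Y = 53.87 - 0.7657
Y = 53.1043

53.1043


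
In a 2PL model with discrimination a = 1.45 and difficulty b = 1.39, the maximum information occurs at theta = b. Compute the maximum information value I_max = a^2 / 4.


For 2PL, max info at theta = b = 1.39
I_max = a^2 / 4 = 1.45^2 / 4
= 2.1025 / 4
I_max = 0.5256

0.5256


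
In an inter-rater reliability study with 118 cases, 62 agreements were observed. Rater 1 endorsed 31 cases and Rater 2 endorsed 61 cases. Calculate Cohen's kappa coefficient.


P_o = 62/118 = 0.525424
P_e = (31*61 + 87*57) / 13924 = 0.491956
kappa = (P_o - P_e) / (1 - P_e)
kappa = (0.525424 - 0.491956) / (1 - 0.491956)
kappa = 0.0659

0.0659


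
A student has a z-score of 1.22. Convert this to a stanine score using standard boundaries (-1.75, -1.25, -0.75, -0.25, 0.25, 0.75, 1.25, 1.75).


Stanine boundaries: [-1.75, -1.25, -0.75, -0.25, 0.25, 0.75, 1.25, 1.75]
z = 1.22
Check each boundary:
  z >= -1.75 -> could be stanine 2
  z >= -1.25 -> could be stanine 3
  z >= -0.75 -> could be stanine 4
  z >= -0.25 -> could be stanine 5
  z >= 0.25 -> could be stanine 6
  z >= 0.75 -> could be stanine 7
  z < 1.25
  z < 1.75
Highest qualifying boundary gives stanine = 7

7


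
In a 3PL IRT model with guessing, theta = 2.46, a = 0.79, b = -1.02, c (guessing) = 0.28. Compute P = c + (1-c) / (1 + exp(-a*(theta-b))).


logit = 0.79*(2.46 - -1.02) = 2.7492
P* = 1/(1 + exp(-2.7492)) = 0.9399
P = 0.28 + (1 - 0.28) * 0.9399
P = 0.9567

0.9567


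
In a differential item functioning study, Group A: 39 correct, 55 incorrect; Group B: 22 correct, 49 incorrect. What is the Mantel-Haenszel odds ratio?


Odds_A = 39/55 = 0.7091
Odds_B = 22/49 = 0.449
OR = Odds_A / Odds_B = 0.7091 / 0.449
Exactly, OR = (39 * 49) / (55 * 22) = 1911 / 1210
OR = 1.5793

1.5793


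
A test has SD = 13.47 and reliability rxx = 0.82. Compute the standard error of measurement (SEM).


SEM = SD * sqrt(1 - rxx)
SEM = 13.47 * sqrt(1 - 0.82)
SEM = 13.47 * sqrt(0.18) = 13.47 * 0.424264
SEM = 5.7148

5.7148


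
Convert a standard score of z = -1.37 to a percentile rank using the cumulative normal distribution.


CDF(z) = 0.5 * (1 + erf(z/sqrt(2)))
erf(-0.9687) = -0.8293
CDF = 0.0853
Percentile rank = 0.0853 * 100 = 8.53

8.53


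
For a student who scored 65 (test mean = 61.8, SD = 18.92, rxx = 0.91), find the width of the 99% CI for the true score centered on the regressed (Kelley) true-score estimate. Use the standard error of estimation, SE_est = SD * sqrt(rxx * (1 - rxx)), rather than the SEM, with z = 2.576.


True score estimate = 0.91*65 + 0.09*61.8 = 64.712
SE_est = SD * sqrt(rxx * (1 - rxx)) = 18.92 * sqrt(0.91 * 0.09) = 18.92 * sqrt(0.0819) = 5.414559
CI = T_est +/- z * SE_est, so width = 2 * z * SE_est = 2 * 2.576 * 5.414559
Width = 27.8958

27.8958


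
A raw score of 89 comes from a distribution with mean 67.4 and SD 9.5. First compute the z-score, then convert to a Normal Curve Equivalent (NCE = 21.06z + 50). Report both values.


z = (X - mean) / SD = (89 - 67.4) / 9.5
z = 21.6 / 9.5
z = 2.2737
NCE = NCE = 21.06z + 50
Carry z at full precision (z = 21.6 / 9.5) into the conversion:
NCE = 21.06 * (21.6 / 9.5) + 50 = 454.896 / 9.5 + 50
NCE = 47.8838 + 50
NCE = 97.8838

97.8838


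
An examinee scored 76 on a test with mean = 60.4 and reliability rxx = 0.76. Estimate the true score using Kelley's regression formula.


T_est = rxx * X + (1 - rxx) * mean
T_est = 0.76 * 76 + 0.24 * 60.4
T_est = 57.76 + 14.496
T_est = 72.256

72.256


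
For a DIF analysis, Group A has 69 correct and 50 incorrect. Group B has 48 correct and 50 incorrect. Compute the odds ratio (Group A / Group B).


Odds_A = 69/50 = 1.38
Odds_B = 48/50 = 0.96
OR = Odds_A / Odds_B = 1.38 / 0.96
Exactly, OR = (69 * 50) / (50 * 48) = 3450 / 2400
OR = 1.4375

1.4375
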